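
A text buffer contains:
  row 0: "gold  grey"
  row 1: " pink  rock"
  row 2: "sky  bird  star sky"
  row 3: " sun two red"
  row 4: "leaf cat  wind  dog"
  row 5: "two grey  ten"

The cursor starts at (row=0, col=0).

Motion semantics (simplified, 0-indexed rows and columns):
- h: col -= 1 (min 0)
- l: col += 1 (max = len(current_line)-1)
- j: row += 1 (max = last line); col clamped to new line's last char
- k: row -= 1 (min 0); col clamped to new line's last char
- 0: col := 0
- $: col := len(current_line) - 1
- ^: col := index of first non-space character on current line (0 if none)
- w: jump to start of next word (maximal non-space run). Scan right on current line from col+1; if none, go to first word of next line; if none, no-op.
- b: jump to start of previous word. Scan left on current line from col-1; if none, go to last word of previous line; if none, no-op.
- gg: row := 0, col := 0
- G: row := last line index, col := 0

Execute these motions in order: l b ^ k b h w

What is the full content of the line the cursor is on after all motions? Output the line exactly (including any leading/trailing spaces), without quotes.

Answer: gold  grey

Derivation:
After 1 (l): row=0 col=1 char='o'
After 2 (b): row=0 col=0 char='g'
After 3 (^): row=0 col=0 char='g'
After 4 (k): row=0 col=0 char='g'
After 5 (b): row=0 col=0 char='g'
After 6 (h): row=0 col=0 char='g'
After 7 (w): row=0 col=6 char='g'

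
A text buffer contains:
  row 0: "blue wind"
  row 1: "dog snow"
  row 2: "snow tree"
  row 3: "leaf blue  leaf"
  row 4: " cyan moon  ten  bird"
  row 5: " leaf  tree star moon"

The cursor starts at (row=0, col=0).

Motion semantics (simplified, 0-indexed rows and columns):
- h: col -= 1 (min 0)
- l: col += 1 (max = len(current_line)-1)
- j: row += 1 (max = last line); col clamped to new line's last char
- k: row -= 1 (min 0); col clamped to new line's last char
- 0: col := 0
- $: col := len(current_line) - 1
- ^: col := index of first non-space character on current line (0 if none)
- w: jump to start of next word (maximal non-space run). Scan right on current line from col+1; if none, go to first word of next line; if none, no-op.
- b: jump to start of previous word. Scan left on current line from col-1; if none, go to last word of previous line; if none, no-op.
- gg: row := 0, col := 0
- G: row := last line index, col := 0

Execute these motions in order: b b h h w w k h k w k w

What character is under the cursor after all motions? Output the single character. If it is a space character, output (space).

Answer: d

Derivation:
After 1 (b): row=0 col=0 char='b'
After 2 (b): row=0 col=0 char='b'
After 3 (h): row=0 col=0 char='b'
After 4 (h): row=0 col=0 char='b'
After 5 (w): row=0 col=5 char='w'
After 6 (w): row=1 col=0 char='d'
After 7 (k): row=0 col=0 char='b'
After 8 (h): row=0 col=0 char='b'
After 9 (k): row=0 col=0 char='b'
After 10 (w): row=0 col=5 char='w'
After 11 (k): row=0 col=5 char='w'
After 12 (w): row=1 col=0 char='d'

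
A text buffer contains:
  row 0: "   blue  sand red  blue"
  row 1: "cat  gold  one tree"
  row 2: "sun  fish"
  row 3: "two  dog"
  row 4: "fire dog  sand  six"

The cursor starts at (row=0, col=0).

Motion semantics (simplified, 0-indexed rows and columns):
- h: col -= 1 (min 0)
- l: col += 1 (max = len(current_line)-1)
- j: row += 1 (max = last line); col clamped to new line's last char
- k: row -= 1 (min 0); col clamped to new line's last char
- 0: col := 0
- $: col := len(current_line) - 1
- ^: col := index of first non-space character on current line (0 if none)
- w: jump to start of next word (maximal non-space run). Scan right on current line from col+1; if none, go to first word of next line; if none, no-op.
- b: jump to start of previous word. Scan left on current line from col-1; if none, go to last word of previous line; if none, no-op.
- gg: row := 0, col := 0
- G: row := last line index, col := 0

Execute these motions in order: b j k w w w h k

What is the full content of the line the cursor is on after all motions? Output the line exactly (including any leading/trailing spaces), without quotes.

After 1 (b): row=0 col=0 char='_'
After 2 (j): row=1 col=0 char='c'
After 3 (k): row=0 col=0 char='_'
After 4 (w): row=0 col=3 char='b'
After 5 (w): row=0 col=9 char='s'
After 6 (w): row=0 col=14 char='r'
After 7 (h): row=0 col=13 char='_'
After 8 (k): row=0 col=13 char='_'

Answer:    blue  sand red  blue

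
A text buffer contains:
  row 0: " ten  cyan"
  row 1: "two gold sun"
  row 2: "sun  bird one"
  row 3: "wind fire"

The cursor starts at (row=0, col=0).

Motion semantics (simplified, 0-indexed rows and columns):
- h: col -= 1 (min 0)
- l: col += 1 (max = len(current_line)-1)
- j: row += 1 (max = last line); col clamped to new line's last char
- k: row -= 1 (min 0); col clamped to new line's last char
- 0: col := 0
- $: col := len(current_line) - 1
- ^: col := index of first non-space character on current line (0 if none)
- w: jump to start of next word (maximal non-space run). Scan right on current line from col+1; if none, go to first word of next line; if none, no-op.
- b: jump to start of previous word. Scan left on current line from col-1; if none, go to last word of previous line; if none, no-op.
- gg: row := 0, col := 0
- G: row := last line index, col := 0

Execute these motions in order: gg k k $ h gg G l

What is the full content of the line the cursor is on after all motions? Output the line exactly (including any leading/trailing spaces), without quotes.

After 1 (gg): row=0 col=0 char='_'
After 2 (k): row=0 col=0 char='_'
After 3 (k): row=0 col=0 char='_'
After 4 ($): row=0 col=9 char='n'
After 5 (h): row=0 col=8 char='a'
After 6 (gg): row=0 col=0 char='_'
After 7 (G): row=3 col=0 char='w'
After 8 (l): row=3 col=1 char='i'

Answer: wind fire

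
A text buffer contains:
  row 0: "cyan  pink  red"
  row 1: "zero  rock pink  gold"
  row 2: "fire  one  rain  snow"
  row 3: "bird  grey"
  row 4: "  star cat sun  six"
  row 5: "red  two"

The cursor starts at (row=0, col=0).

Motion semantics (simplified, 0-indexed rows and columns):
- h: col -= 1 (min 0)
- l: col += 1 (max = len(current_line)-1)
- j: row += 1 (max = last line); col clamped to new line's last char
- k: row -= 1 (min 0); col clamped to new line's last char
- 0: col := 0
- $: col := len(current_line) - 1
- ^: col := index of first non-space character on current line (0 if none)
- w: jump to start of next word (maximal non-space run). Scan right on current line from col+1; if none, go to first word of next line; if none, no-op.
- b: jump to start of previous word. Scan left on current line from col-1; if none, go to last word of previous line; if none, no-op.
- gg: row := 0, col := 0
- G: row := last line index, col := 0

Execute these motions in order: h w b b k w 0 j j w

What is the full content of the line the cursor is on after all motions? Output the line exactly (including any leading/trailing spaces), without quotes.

After 1 (h): row=0 col=0 char='c'
After 2 (w): row=0 col=6 char='p'
After 3 (b): row=0 col=0 char='c'
After 4 (b): row=0 col=0 char='c'
After 5 (k): row=0 col=0 char='c'
After 6 (w): row=0 col=6 char='p'
After 7 (0): row=0 col=0 char='c'
After 8 (j): row=1 col=0 char='z'
After 9 (j): row=2 col=0 char='f'
After 10 (w): row=2 col=6 char='o'

Answer: fire  one  rain  snow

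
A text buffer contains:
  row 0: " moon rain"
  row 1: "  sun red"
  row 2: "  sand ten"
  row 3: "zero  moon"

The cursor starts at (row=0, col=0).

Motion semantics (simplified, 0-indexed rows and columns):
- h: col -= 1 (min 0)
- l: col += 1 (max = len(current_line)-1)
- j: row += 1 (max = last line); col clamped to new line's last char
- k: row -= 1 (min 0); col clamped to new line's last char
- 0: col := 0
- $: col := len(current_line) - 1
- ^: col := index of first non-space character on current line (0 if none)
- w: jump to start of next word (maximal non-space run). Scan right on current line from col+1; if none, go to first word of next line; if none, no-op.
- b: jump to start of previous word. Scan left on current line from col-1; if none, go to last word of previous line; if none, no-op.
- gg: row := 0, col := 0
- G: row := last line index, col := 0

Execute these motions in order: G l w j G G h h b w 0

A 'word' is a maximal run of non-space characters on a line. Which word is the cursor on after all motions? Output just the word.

After 1 (G): row=3 col=0 char='z'
After 2 (l): row=3 col=1 char='e'
After 3 (w): row=3 col=6 char='m'
After 4 (j): row=3 col=6 char='m'
After 5 (G): row=3 col=0 char='z'
After 6 (G): row=3 col=0 char='z'
After 7 (h): row=3 col=0 char='z'
After 8 (h): row=3 col=0 char='z'
After 9 (b): row=2 col=7 char='t'
After 10 (w): row=3 col=0 char='z'
After 11 (0): row=3 col=0 char='z'

Answer: zero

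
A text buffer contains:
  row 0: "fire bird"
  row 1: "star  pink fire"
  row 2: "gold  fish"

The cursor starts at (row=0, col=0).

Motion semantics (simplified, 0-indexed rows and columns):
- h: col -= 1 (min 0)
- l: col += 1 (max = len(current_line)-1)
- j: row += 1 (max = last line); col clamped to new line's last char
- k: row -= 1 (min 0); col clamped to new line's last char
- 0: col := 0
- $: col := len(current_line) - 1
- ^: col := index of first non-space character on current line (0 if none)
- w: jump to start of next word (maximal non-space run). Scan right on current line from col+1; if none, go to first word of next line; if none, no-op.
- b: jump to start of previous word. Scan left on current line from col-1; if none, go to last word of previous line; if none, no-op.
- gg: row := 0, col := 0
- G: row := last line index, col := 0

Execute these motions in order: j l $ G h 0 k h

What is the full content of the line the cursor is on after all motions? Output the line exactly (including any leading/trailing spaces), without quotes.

After 1 (j): row=1 col=0 char='s'
After 2 (l): row=1 col=1 char='t'
After 3 ($): row=1 col=14 char='e'
After 4 (G): row=2 col=0 char='g'
After 5 (h): row=2 col=0 char='g'
After 6 (0): row=2 col=0 char='g'
After 7 (k): row=1 col=0 char='s'
After 8 (h): row=1 col=0 char='s'

Answer: star  pink fire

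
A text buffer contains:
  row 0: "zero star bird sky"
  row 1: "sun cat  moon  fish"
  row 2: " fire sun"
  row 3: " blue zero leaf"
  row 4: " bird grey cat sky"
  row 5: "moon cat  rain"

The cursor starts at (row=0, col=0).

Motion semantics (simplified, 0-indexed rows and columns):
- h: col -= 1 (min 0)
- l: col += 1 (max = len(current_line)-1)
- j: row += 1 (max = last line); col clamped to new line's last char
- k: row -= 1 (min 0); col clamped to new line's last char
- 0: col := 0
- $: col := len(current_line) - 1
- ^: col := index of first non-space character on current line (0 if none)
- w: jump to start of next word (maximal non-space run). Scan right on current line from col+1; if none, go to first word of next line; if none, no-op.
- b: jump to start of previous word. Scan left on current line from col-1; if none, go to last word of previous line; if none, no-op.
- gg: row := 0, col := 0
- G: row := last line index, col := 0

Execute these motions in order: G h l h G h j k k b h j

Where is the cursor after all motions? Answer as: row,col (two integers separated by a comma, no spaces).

After 1 (G): row=5 col=0 char='m'
After 2 (h): row=5 col=0 char='m'
After 3 (l): row=5 col=1 char='o'
After 4 (h): row=5 col=0 char='m'
After 5 (G): row=5 col=0 char='m'
After 6 (h): row=5 col=0 char='m'
After 7 (j): row=5 col=0 char='m'
After 8 (k): row=4 col=0 char='_'
After 9 (k): row=3 col=0 char='_'
After 10 (b): row=2 col=6 char='s'
After 11 (h): row=2 col=5 char='_'
After 12 (j): row=3 col=5 char='_'

Answer: 3,5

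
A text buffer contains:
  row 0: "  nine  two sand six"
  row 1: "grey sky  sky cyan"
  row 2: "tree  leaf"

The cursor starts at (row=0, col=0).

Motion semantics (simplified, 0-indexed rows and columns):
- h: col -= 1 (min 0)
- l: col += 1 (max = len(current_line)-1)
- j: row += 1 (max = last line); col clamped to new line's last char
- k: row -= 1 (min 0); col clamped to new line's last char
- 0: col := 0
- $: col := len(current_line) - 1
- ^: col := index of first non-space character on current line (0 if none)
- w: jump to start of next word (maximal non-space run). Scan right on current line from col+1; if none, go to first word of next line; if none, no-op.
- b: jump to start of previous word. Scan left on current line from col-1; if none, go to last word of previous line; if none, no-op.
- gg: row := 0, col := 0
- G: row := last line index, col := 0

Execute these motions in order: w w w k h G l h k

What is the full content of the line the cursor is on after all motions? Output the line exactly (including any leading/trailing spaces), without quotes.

Answer: grey sky  sky cyan

Derivation:
After 1 (w): row=0 col=2 char='n'
After 2 (w): row=0 col=8 char='t'
After 3 (w): row=0 col=12 char='s'
After 4 (k): row=0 col=12 char='s'
After 5 (h): row=0 col=11 char='_'
After 6 (G): row=2 col=0 char='t'
After 7 (l): row=2 col=1 char='r'
After 8 (h): row=2 col=0 char='t'
After 9 (k): row=1 col=0 char='g'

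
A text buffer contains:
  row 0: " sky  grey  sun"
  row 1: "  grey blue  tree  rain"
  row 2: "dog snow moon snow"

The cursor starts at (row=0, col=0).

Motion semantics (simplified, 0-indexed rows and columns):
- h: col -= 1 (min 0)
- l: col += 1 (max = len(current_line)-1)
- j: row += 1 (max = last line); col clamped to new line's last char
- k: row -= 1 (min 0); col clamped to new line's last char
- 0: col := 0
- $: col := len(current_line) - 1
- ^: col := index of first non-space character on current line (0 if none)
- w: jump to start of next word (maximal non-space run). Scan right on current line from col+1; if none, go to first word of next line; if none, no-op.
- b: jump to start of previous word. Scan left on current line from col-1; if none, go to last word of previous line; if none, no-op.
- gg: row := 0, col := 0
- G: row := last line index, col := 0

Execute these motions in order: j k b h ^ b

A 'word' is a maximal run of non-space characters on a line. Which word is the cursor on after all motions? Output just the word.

Answer: sky

Derivation:
After 1 (j): row=1 col=0 char='_'
After 2 (k): row=0 col=0 char='_'
After 3 (b): row=0 col=0 char='_'
After 4 (h): row=0 col=0 char='_'
After 5 (^): row=0 col=1 char='s'
After 6 (b): row=0 col=1 char='s'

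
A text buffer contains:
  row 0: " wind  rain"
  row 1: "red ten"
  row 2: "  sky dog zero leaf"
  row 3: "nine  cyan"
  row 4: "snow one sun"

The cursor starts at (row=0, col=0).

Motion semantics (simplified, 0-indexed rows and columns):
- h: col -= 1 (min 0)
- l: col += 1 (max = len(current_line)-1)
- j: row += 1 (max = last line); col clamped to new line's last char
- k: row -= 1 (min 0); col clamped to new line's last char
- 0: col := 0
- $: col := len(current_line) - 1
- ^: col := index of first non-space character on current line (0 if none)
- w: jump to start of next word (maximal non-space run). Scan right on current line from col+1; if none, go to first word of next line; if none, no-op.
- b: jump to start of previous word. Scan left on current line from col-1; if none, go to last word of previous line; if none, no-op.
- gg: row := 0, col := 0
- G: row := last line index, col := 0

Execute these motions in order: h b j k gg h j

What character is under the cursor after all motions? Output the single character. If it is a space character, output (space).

Answer: r

Derivation:
After 1 (h): row=0 col=0 char='_'
After 2 (b): row=0 col=0 char='_'
After 3 (j): row=1 col=0 char='r'
After 4 (k): row=0 col=0 char='_'
After 5 (gg): row=0 col=0 char='_'
After 6 (h): row=0 col=0 char='_'
After 7 (j): row=1 col=0 char='r'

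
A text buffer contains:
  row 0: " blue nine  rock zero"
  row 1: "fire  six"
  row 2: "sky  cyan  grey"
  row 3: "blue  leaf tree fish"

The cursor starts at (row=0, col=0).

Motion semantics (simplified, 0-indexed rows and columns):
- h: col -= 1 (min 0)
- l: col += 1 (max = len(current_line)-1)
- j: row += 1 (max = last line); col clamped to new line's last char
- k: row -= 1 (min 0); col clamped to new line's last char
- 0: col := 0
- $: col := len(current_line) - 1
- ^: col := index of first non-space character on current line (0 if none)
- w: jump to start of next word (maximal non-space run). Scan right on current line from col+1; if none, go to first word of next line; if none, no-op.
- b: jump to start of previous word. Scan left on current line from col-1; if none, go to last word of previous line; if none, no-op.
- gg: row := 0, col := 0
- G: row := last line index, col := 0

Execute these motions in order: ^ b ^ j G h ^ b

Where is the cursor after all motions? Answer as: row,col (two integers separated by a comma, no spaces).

Answer: 2,11

Derivation:
After 1 (^): row=0 col=1 char='b'
After 2 (b): row=0 col=1 char='b'
After 3 (^): row=0 col=1 char='b'
After 4 (j): row=1 col=1 char='i'
After 5 (G): row=3 col=0 char='b'
After 6 (h): row=3 col=0 char='b'
After 7 (^): row=3 col=0 char='b'
After 8 (b): row=2 col=11 char='g'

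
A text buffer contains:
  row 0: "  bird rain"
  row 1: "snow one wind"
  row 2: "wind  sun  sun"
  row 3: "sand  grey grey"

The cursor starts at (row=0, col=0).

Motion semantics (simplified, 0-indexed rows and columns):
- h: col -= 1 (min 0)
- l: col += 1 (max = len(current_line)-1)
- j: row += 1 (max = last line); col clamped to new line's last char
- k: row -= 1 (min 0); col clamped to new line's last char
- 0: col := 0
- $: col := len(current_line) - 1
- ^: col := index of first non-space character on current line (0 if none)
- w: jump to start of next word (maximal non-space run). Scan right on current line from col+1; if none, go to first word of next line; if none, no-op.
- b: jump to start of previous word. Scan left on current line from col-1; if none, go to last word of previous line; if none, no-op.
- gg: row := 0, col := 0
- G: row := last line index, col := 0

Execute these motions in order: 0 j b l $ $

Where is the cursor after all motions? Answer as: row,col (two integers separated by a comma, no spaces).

After 1 (0): row=0 col=0 char='_'
After 2 (j): row=1 col=0 char='s'
After 3 (b): row=0 col=7 char='r'
After 4 (l): row=0 col=8 char='a'
After 5 ($): row=0 col=10 char='n'
After 6 ($): row=0 col=10 char='n'

Answer: 0,10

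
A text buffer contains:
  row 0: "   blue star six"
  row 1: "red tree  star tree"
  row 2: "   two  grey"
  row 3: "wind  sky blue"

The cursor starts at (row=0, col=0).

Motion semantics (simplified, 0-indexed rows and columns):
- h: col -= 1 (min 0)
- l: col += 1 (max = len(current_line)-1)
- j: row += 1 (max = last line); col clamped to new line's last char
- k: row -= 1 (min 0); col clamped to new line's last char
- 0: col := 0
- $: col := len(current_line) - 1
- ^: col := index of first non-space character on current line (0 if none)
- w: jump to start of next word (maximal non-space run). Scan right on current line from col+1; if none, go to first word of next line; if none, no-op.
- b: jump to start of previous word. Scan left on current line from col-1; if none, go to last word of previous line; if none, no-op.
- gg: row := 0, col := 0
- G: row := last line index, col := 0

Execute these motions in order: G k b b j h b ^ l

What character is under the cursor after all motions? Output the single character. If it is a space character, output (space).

Answer: w

Derivation:
After 1 (G): row=3 col=0 char='w'
After 2 (k): row=2 col=0 char='_'
After 3 (b): row=1 col=15 char='t'
After 4 (b): row=1 col=10 char='s'
After 5 (j): row=2 col=10 char='e'
After 6 (h): row=2 col=9 char='r'
After 7 (b): row=2 col=8 char='g'
After 8 (^): row=2 col=3 char='t'
After 9 (l): row=2 col=4 char='w'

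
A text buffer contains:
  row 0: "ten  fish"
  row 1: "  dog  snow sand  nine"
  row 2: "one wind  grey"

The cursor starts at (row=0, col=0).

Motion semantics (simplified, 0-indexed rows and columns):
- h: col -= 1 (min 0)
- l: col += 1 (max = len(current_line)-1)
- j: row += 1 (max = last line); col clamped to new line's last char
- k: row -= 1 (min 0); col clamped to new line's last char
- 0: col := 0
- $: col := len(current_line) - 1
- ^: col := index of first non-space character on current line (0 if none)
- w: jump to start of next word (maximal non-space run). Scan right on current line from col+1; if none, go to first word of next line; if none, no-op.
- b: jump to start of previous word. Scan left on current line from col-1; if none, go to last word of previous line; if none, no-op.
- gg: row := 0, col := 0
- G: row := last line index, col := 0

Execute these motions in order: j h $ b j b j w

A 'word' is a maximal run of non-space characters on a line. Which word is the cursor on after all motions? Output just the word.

Answer: grey

Derivation:
After 1 (j): row=1 col=0 char='_'
After 2 (h): row=1 col=0 char='_'
After 3 ($): row=1 col=21 char='e'
After 4 (b): row=1 col=18 char='n'
After 5 (j): row=2 col=13 char='y'
After 6 (b): row=2 col=10 char='g'
After 7 (j): row=2 col=10 char='g'
After 8 (w): row=2 col=10 char='g'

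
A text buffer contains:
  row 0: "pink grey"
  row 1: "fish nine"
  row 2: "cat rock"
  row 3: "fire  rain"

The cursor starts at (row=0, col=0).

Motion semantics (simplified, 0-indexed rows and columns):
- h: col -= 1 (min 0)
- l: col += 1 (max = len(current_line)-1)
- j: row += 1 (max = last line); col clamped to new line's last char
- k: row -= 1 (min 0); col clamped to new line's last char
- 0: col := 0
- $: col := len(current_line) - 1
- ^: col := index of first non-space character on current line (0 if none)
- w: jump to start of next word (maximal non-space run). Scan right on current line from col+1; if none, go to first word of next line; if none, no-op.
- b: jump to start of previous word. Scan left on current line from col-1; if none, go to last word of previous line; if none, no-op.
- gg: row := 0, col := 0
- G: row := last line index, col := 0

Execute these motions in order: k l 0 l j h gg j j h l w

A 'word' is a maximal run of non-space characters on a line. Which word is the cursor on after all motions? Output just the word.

After 1 (k): row=0 col=0 char='p'
After 2 (l): row=0 col=1 char='i'
After 3 (0): row=0 col=0 char='p'
After 4 (l): row=0 col=1 char='i'
After 5 (j): row=1 col=1 char='i'
After 6 (h): row=1 col=0 char='f'
After 7 (gg): row=0 col=0 char='p'
After 8 (j): row=1 col=0 char='f'
After 9 (j): row=2 col=0 char='c'
After 10 (h): row=2 col=0 char='c'
After 11 (l): row=2 col=1 char='a'
After 12 (w): row=2 col=4 char='r'

Answer: rock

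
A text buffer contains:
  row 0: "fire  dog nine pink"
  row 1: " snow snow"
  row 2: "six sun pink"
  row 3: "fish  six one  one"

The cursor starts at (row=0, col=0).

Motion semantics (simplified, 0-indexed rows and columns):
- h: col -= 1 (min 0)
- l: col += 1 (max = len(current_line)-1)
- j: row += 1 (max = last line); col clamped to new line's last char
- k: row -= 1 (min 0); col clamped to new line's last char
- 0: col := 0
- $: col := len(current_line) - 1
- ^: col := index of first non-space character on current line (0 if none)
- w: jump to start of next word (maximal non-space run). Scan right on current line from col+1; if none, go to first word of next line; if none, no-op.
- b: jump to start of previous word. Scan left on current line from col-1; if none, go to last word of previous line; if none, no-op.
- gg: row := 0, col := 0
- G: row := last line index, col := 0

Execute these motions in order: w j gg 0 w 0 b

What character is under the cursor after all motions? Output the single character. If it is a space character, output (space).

Answer: f

Derivation:
After 1 (w): row=0 col=6 char='d'
After 2 (j): row=1 col=6 char='s'
After 3 (gg): row=0 col=0 char='f'
After 4 (0): row=0 col=0 char='f'
After 5 (w): row=0 col=6 char='d'
After 6 (0): row=0 col=0 char='f'
After 7 (b): row=0 col=0 char='f'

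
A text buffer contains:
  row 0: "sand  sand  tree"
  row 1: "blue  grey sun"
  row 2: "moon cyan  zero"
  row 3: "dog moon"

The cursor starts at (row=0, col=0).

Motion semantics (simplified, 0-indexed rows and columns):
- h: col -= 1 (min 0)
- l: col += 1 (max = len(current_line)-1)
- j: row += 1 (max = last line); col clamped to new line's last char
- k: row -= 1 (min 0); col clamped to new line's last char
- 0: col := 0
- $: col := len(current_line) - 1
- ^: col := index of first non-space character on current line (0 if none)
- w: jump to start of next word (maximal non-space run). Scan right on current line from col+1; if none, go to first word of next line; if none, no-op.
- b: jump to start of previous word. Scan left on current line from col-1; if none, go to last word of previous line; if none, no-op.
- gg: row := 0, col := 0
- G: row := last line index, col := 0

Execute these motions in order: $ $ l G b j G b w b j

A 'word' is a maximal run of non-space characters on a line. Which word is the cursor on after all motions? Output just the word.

After 1 ($): row=0 col=15 char='e'
After 2 ($): row=0 col=15 char='e'
After 3 (l): row=0 col=15 char='e'
After 4 (G): row=3 col=0 char='d'
After 5 (b): row=2 col=11 char='z'
After 6 (j): row=3 col=7 char='n'
After 7 (G): row=3 col=0 char='d'
After 8 (b): row=2 col=11 char='z'
After 9 (w): row=3 col=0 char='d'
After 10 (b): row=2 col=11 char='z'
After 11 (j): row=3 col=7 char='n'

Answer: moon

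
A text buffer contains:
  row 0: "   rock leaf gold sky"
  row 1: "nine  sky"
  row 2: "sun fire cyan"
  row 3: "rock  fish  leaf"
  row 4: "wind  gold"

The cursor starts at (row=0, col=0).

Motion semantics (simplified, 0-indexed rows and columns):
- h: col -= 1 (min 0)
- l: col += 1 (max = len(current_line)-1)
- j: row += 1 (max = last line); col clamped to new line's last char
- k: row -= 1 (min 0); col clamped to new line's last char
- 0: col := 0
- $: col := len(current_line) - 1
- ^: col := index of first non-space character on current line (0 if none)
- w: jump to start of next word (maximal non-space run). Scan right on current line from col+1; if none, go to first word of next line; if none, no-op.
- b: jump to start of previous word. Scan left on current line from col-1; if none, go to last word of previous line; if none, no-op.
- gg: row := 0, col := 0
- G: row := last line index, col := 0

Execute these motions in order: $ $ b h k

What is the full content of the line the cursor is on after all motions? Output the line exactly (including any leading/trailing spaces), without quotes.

After 1 ($): row=0 col=20 char='y'
After 2 ($): row=0 col=20 char='y'
After 3 (b): row=0 col=18 char='s'
After 4 (h): row=0 col=17 char='_'
After 5 (k): row=0 col=17 char='_'

Answer:    rock leaf gold sky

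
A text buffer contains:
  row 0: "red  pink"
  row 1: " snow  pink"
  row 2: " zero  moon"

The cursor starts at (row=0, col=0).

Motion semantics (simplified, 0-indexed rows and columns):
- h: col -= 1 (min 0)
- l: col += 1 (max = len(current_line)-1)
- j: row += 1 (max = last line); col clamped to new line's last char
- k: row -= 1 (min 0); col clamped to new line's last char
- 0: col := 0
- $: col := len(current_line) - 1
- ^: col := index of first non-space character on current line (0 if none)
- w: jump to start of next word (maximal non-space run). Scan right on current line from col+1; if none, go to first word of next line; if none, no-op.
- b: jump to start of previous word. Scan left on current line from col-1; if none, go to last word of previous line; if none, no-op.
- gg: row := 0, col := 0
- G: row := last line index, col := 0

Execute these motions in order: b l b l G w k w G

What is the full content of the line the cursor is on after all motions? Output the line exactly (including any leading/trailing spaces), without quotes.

Answer:  zero  moon

Derivation:
After 1 (b): row=0 col=0 char='r'
After 2 (l): row=0 col=1 char='e'
After 3 (b): row=0 col=0 char='r'
After 4 (l): row=0 col=1 char='e'
After 5 (G): row=2 col=0 char='_'
After 6 (w): row=2 col=1 char='z'
After 7 (k): row=1 col=1 char='s'
After 8 (w): row=1 col=7 char='p'
After 9 (G): row=2 col=0 char='_'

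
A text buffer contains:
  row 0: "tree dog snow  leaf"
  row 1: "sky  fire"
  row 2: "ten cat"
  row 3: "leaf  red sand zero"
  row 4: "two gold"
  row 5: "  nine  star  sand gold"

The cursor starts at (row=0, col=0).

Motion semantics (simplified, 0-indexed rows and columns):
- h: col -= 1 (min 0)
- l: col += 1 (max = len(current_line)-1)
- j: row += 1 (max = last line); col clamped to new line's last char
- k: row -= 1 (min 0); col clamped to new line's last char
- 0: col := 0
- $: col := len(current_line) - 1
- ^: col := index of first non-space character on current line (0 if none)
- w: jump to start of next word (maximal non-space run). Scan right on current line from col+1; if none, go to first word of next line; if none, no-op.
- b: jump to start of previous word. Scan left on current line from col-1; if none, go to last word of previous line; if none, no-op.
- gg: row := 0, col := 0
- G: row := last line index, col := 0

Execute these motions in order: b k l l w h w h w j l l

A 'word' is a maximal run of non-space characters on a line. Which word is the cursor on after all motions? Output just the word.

After 1 (b): row=0 col=0 char='t'
After 2 (k): row=0 col=0 char='t'
After 3 (l): row=0 col=1 char='r'
After 4 (l): row=0 col=2 char='e'
After 5 (w): row=0 col=5 char='d'
After 6 (h): row=0 col=4 char='_'
After 7 (w): row=0 col=5 char='d'
After 8 (h): row=0 col=4 char='_'
After 9 (w): row=0 col=5 char='d'
After 10 (j): row=1 col=5 char='f'
After 11 (l): row=1 col=6 char='i'
After 12 (l): row=1 col=7 char='r'

Answer: fire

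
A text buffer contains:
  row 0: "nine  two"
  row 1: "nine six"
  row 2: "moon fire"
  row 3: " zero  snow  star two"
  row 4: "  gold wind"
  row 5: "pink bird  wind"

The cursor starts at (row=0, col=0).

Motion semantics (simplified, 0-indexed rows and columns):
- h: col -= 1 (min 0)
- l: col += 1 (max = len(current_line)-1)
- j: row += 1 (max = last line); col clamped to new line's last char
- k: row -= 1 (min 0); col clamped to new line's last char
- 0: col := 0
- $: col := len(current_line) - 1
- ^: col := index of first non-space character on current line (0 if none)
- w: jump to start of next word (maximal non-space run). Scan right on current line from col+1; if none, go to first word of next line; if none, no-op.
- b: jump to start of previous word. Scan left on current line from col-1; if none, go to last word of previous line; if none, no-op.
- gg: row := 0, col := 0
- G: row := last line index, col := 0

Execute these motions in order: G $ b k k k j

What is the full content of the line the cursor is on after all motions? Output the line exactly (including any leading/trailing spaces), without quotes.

After 1 (G): row=5 col=0 char='p'
After 2 ($): row=5 col=14 char='d'
After 3 (b): row=5 col=11 char='w'
After 4 (k): row=4 col=10 char='d'
After 5 (k): row=3 col=10 char='w'
After 6 (k): row=2 col=8 char='e'
After 7 (j): row=3 col=8 char='n'

Answer:  zero  snow  star two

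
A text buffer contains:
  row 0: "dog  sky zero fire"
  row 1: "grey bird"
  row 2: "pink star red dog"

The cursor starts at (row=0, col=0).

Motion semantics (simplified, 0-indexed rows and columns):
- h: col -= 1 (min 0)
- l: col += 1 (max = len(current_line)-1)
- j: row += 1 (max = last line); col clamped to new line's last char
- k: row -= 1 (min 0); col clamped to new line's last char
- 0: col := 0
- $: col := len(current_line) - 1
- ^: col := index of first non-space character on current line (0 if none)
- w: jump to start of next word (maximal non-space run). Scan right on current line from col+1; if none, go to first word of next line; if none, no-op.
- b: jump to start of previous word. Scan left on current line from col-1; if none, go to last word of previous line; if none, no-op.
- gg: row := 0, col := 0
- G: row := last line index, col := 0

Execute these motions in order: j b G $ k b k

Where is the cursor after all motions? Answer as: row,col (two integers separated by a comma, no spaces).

After 1 (j): row=1 col=0 char='g'
After 2 (b): row=0 col=14 char='f'
After 3 (G): row=2 col=0 char='p'
After 4 ($): row=2 col=16 char='g'
After 5 (k): row=1 col=8 char='d'
After 6 (b): row=1 col=5 char='b'
After 7 (k): row=0 col=5 char='s'

Answer: 0,5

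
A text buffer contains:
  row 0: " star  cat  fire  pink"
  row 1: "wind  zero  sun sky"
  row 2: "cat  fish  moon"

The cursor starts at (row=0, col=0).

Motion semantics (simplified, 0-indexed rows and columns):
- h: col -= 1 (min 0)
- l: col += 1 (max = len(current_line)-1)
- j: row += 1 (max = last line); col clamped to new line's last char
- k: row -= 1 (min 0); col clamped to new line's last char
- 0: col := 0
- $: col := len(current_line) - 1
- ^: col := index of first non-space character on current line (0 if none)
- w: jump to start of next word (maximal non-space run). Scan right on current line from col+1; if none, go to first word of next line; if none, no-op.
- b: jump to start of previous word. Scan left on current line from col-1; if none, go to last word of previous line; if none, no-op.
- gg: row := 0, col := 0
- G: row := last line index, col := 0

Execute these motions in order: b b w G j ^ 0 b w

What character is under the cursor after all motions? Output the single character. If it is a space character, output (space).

After 1 (b): row=0 col=0 char='_'
After 2 (b): row=0 col=0 char='_'
After 3 (w): row=0 col=1 char='s'
After 4 (G): row=2 col=0 char='c'
After 5 (j): row=2 col=0 char='c'
After 6 (^): row=2 col=0 char='c'
After 7 (0): row=2 col=0 char='c'
After 8 (b): row=1 col=16 char='s'
After 9 (w): row=2 col=0 char='c'

Answer: c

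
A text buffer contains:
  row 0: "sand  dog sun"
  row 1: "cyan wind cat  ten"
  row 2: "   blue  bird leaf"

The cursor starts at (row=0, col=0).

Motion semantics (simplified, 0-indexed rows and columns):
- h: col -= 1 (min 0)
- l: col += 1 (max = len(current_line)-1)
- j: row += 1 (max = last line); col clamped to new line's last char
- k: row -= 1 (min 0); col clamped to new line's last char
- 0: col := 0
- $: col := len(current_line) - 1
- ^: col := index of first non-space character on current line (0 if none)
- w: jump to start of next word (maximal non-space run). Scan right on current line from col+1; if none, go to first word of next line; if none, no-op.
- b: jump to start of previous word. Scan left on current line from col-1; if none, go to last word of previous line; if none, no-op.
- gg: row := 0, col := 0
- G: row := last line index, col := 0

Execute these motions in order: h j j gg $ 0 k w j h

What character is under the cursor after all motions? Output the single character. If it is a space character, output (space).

Answer: w

Derivation:
After 1 (h): row=0 col=0 char='s'
After 2 (j): row=1 col=0 char='c'
After 3 (j): row=2 col=0 char='_'
After 4 (gg): row=0 col=0 char='s'
After 5 ($): row=0 col=12 char='n'
After 6 (0): row=0 col=0 char='s'
After 7 (k): row=0 col=0 char='s'
After 8 (w): row=0 col=6 char='d'
After 9 (j): row=1 col=6 char='i'
After 10 (h): row=1 col=5 char='w'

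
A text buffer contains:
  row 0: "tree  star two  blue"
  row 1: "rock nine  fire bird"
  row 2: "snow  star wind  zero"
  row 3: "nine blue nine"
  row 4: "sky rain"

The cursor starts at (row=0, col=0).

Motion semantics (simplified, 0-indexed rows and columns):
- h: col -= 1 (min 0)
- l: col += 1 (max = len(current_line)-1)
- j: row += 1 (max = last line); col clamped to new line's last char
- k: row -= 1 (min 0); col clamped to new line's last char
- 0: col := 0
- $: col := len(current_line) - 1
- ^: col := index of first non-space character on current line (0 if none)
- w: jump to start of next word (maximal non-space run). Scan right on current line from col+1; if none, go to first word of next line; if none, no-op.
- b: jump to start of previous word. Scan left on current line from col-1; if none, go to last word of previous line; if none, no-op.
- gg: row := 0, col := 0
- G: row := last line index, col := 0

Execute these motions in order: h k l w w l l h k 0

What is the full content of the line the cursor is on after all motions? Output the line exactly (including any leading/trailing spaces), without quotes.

Answer: tree  star two  blue

Derivation:
After 1 (h): row=0 col=0 char='t'
After 2 (k): row=0 col=0 char='t'
After 3 (l): row=0 col=1 char='r'
After 4 (w): row=0 col=6 char='s'
After 5 (w): row=0 col=11 char='t'
After 6 (l): row=0 col=12 char='w'
After 7 (l): row=0 col=13 char='o'
After 8 (h): row=0 col=12 char='w'
After 9 (k): row=0 col=12 char='w'
After 10 (0): row=0 col=0 char='t'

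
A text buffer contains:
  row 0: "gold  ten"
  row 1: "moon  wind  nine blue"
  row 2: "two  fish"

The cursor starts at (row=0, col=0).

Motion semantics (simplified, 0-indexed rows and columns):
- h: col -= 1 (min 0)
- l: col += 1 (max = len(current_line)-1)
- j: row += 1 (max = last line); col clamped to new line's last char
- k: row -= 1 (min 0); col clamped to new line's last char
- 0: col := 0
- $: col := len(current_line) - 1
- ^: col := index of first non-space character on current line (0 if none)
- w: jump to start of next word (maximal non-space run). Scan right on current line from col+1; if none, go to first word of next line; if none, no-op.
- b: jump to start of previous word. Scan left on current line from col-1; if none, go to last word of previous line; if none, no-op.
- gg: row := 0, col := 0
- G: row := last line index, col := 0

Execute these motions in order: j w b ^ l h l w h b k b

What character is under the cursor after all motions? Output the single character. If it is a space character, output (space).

Answer: g

Derivation:
After 1 (j): row=1 col=0 char='m'
After 2 (w): row=1 col=6 char='w'
After 3 (b): row=1 col=0 char='m'
After 4 (^): row=1 col=0 char='m'
After 5 (l): row=1 col=1 char='o'
After 6 (h): row=1 col=0 char='m'
After 7 (l): row=1 col=1 char='o'
After 8 (w): row=1 col=6 char='w'
After 9 (h): row=1 col=5 char='_'
After 10 (b): row=1 col=0 char='m'
After 11 (k): row=0 col=0 char='g'
After 12 (b): row=0 col=0 char='g'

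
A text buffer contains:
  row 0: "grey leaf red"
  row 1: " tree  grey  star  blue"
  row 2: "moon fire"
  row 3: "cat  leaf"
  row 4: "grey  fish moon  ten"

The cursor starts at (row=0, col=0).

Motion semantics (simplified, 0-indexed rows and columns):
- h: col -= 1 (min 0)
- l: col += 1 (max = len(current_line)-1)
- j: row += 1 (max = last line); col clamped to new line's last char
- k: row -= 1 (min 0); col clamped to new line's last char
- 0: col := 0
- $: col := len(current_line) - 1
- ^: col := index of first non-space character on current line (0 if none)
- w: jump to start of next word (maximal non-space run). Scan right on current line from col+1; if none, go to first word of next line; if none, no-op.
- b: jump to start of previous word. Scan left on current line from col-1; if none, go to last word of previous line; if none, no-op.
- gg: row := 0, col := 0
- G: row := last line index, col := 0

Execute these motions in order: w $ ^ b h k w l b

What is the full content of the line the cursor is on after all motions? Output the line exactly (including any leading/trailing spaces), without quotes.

After 1 (w): row=0 col=5 char='l'
After 2 ($): row=0 col=12 char='d'
After 3 (^): row=0 col=0 char='g'
After 4 (b): row=0 col=0 char='g'
After 5 (h): row=0 col=0 char='g'
After 6 (k): row=0 col=0 char='g'
After 7 (w): row=0 col=5 char='l'
After 8 (l): row=0 col=6 char='e'
After 9 (b): row=0 col=5 char='l'

Answer: grey leaf red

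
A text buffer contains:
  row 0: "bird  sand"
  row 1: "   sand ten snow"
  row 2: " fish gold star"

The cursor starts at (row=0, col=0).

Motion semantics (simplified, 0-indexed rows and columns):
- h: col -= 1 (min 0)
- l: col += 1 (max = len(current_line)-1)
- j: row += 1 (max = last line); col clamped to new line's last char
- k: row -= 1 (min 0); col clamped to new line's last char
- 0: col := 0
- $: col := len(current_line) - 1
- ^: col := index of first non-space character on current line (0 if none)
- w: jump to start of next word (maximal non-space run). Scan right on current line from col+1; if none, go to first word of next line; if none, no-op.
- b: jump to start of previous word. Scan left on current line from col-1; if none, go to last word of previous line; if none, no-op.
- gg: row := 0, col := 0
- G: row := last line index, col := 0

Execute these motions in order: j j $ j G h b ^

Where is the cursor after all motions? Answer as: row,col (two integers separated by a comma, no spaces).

After 1 (j): row=1 col=0 char='_'
After 2 (j): row=2 col=0 char='_'
After 3 ($): row=2 col=14 char='r'
After 4 (j): row=2 col=14 char='r'
After 5 (G): row=2 col=0 char='_'
After 6 (h): row=2 col=0 char='_'
After 7 (b): row=1 col=12 char='s'
After 8 (^): row=1 col=3 char='s'

Answer: 1,3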